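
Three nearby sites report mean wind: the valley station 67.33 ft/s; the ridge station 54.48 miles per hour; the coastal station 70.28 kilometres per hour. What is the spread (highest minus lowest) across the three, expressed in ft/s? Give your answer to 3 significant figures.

the ridge station: 54.48 mph = 79.904 ft/s.
the coastal station: 70.28 km/h = 64.049 ft/s.
Spread: 79.904 − 64.049 = 15.9 ft/s.

15.9 ft/s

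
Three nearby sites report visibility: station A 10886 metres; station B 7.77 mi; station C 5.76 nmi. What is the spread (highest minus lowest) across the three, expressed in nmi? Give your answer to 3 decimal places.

0.992 nmi

station A: 10886 m = 5.87797 nmi.
station B: 7.77 SM = 6.75195 nmi.
Spread: 6.75195 − 5.76000 = 0.992 nmi.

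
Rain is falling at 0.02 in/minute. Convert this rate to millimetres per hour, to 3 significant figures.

0.02 in/minute × 25.4 mm/in × 60 minute/hour = 30.5 mm/hour.

30.5 mm/hour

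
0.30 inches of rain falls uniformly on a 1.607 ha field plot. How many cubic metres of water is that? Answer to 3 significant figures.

122 cubic metres

Depth: 0.30 in × 25.4 = 7.62 mm.
Area: 1.607 ha = 16070 m².
1 mm over 1 m² is 1 L, so volume = 7.62 × 16070 = 122453.4 L = 122 m³.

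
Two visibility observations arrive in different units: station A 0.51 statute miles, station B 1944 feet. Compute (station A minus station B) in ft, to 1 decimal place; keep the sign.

748.8 ft

station A: 0.51 SM = 2692.800 ft.
Difference: 2692.800 − 1944.000 = 748.8 ft.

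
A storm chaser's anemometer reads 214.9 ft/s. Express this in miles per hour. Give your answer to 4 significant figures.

1 ft/s = 0.681818 mph, so 214.9 × 0.681818 = 146.5 mph.

146.5 mph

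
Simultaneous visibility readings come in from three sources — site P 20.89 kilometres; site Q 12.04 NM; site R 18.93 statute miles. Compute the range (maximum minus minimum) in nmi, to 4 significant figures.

site P: 20.89 km = 11.27970 nmi.
site R: 18.93 SM = 16.44972 nmi.
Spread: 16.44972 − 11.27970 = 5.170 nmi.

5.170 nmi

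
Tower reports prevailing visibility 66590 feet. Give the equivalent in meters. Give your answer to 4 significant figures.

20300 m

1 ft = 0.3048 m, so 66590 × 0.3048 = 20300 m.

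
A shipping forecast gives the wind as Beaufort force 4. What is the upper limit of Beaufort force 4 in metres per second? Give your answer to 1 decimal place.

Beaufort 4 (moderate breeze) spans 5.5–7.9 m/s.

7.9 m/s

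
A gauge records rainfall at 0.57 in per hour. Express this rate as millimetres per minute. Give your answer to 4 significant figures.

0.2413 mm/minute

0.57 in/hour × 25.4 mm/in × 0.0166667 hour/minute = 0.2413 mm/minute.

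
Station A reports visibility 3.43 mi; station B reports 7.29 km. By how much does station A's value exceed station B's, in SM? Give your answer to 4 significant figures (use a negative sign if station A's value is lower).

-1.100 SM

station B: 7.29 km = 4.52980 SM.
Difference: 3.43000 − 4.52980 = -1.100 SM.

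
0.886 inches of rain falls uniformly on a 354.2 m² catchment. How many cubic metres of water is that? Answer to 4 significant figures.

Depth: 0.886 in × 25.4 = 22.5044 mm.
1 mm over 1 m² is 1 L, so volume = 22.5044 × 354.2 = 7971.0585 L = 7.971 m³.

7.971 cubic metres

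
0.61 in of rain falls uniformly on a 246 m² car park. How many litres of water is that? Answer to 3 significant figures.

Depth: 0.61 in × 25.4 = 15.494 mm.
1 mm over 1 m² is 1 L, so volume = 15.494 × 246 = 3811.524 L ≈ 3810 L.

3810 litres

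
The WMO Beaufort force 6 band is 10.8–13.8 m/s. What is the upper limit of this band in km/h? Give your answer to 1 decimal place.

10.8–13.8 m/s × 3.6 = 38.9–49.7 km/h.

49.7 km/h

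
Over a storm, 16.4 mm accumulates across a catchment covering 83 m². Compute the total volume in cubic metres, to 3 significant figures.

1 mm over 1 m² is 1 L, so volume = 16.4 × 83 = 1361.2 L = 1.36 m³.

1.36 cubic metres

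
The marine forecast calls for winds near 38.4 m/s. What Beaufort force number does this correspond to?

Beaufort force 12

38.4 m/s lies in the Beaufort 12 band (hurricane force, ≥32.7 m/s).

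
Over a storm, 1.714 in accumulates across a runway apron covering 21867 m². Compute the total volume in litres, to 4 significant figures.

Depth: 1.714 in × 25.4 = 43.5356 mm.
1 mm over 1 m² is 1 L, so volume = 43.5356 × 21867 = 951992.97 L ≈ 952000 L.

952000 litres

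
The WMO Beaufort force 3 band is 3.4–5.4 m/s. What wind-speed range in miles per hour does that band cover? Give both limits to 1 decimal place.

3.4–5.4 m/s × 2.237 = 7.6–12.1 mph.

7.6 to 12.1 mph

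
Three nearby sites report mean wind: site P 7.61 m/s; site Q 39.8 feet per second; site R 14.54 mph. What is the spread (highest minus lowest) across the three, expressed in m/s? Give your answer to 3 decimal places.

5.631 m/s

site Q: 39.8 ft/s = 12.13104 m/s.
site R: 14.54 mph = 6.49996 m/s.
Spread: 12.13104 − 6.49996 = 5.631 m/s.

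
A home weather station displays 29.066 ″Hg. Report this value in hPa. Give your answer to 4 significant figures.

1 inHg = 33.8639 hPa, so 29.066 × 33.8639 = 984.3 hPa.

984.3 hPa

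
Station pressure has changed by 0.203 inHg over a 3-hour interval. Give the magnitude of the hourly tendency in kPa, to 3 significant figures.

0.229 kPa per hour

0.203 inHg / 3 h × 3.38639 kPa/inHg = 0.229 kPa/h.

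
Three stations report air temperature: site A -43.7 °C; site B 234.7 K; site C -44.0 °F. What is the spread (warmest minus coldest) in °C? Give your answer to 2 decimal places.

5.25 °C

site B: 234.7 K = -38.450 °C.
site C: -44.0 °F = -42.222 °C.
Spread: (-38.450) − (-43.700) = 5.250 °C.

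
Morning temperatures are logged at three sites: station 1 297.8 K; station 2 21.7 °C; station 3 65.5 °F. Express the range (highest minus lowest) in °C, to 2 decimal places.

station 1: 297.8 K = 24.650 °C.
station 3: 65.5 °F = 18.611 °C.
Spread: 24.650 − 18.611 = 6.039 °C.

6.04 °C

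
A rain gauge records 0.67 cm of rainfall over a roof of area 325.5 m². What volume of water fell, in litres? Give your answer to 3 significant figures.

Depth: 0.67 cm × 10 = 6.7 mm.
1 mm over 1 m² is 1 L, so volume = 6.7 × 325.5 = 2180.85 L ≈ 2180 L.

2180 litres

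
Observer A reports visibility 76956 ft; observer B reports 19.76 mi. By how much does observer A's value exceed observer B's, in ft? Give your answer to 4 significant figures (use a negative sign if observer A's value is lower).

-27380 ft

observer B: 19.76 SM = 104332.80 ft.
Difference: 76956.00 − 104332.80 = -27380 ft.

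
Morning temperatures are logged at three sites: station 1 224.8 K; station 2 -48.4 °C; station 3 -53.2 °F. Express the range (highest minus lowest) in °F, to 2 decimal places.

station 1: 224.8 K = -48.350 °C.
station 3: -53.2 °F = -47.333 °C.
Spread: (-47.333) − (-48.400) = 1.067 °C = 1.92 °F.

1.92 °F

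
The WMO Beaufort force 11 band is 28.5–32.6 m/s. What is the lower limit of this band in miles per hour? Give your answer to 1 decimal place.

63.8 mph

28.5–32.6 m/s × 2.237 = 63.8–72.9 mph.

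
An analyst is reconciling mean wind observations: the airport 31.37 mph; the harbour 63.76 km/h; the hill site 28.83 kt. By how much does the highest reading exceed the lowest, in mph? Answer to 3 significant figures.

the harbour: 63.76 km/h = 39.6186 mph.
the hill site: 28.83 kt = 33.1770 mph.
Spread: 39.6186 − 31.3700 = 8.25 mph.

8.25 mph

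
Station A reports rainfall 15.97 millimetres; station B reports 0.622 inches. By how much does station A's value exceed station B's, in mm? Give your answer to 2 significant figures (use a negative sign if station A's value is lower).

station B: 0.622 in = 15.7988 mm.
Difference: 15.9700 − 15.7988 = 0.17 mm.

0.17 mm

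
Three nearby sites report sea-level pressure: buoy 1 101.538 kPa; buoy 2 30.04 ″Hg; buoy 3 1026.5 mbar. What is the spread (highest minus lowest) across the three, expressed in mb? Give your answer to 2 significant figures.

11 mb

buoy 1: 101.538 kPa = 1015.38 mb.
buoy 2: 30.04 inHg = 1017.27 mb.
Spread: 1026.50 − 1015.38 = 11 mb.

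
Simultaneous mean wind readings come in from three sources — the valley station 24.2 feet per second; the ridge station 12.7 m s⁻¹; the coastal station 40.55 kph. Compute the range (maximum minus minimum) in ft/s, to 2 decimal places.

the ridge station: 12.7 m/s = 41.6667 ft/s.
the coastal station: 40.55 km/h = 36.9550 ft/s.
Spread: 41.6667 − 24.2000 = 17.47 ft/s.

17.47 ft/s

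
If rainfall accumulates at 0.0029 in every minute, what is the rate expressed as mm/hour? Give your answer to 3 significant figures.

0.0029 in/minute × 25.4 mm/in × 60 minute/hour = 4.42 mm/hour.

4.42 mm/hour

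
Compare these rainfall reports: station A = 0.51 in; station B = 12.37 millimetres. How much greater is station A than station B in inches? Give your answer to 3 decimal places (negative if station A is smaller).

station B: 12.37 mm = 0.48701 in.
Difference: 0.51000 − 0.48701 = 0.023 in.

0.023 in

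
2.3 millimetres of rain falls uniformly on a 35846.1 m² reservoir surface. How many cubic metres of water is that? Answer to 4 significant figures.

1 mm over 1 m² is 1 L, so volume = 2.3 × 35846.1 = 82446.03 L = 82.45 m³.

82.45 cubic metres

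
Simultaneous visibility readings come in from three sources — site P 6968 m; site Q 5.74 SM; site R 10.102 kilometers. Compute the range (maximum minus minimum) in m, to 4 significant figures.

3134 m

site Q: 5.74 SM = 9237.63 m.
site R: 10.102 km = 10102.00 m.
Spread: 10102.00 − 6968.00 = 3134 m.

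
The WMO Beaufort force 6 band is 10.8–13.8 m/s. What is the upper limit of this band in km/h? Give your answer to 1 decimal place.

49.7 km/h

10.8–13.8 m/s × 3.6 = 38.9–49.7 km/h.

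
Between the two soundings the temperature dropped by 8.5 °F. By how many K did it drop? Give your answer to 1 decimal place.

4.7 K

For a temperature change the 32° offset cancels: ΔK = 8.5 × 0.5556 = 4.7 K.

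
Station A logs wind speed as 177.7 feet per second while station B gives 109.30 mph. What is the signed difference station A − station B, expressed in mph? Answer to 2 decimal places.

11.86 mph

station A: 177.7 ft/s = 121.1591 mph.
Difference: 121.1591 − 109.3000 = 11.86 mph.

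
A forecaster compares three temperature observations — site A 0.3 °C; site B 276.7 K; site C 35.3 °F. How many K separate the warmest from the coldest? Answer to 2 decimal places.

3.25 K

site B: 276.7 K = 3.550 °C.
site C: 35.3 °F = 1.833 °C.
Spread: 3.550 − 0.300 = 3.250 °C.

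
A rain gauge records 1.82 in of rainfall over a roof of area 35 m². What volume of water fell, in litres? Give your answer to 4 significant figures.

Depth: 1.82 in × 25.4 = 46.228 mm.
1 mm over 1 m² is 1 L, so volume = 46.228 × 35 = 1617.98 L ≈ 1618 L.

1618 litres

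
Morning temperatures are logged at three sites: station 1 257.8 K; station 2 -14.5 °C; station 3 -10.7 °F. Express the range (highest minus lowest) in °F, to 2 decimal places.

16.60 °F

station 1: 257.8 K = -15.350 °C.
station 3: -10.7 °F = -23.722 °C.
Spread: (-14.500) − (-23.722) = 9.222 °C = 16.60 °F.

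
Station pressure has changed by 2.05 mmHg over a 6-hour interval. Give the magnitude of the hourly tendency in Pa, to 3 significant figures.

2.05 mmHg / 6 h × 133.322 Pa/mmHg = 45.6 Pa/h.

45.6 Pa per hour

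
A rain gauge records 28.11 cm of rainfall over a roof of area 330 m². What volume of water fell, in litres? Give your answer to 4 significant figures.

92760 litres

Depth: 28.11 cm × 10 = 281.1 mm.
1 mm over 1 m² is 1 L, so volume = 281.1 × 330 = 92763 L ≈ 92760 L.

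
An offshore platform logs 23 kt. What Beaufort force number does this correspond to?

Beaufort force 6

23 kt lies in the Beaufort 6 band (strong breeze, 22–27 kt).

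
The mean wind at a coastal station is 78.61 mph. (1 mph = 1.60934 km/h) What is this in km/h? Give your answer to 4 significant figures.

1 mph = 1.60934 km/h, so 78.61 × 1.60934 = 126.5 km/h.

126.5 km/h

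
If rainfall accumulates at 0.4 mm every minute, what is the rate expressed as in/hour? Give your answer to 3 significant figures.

0.945 in/hour

0.4 mm/minute × 0.0393701 in/mm × 60 minute/hour = 0.945 in/hour.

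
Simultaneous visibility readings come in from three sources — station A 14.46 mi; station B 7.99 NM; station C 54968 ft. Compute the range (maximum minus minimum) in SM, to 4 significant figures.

5.265 SM

station B: 7.99 nmi = 9.19473 SM.
station C: 54968 ft = 10.41061 SM.
Spread: 14.46000 − 9.19473 = 5.265 SM.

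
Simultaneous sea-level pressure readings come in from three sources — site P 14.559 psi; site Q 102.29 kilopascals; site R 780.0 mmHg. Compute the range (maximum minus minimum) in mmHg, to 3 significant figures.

27.1 mmHg

site P: 14.559 psi = 752.918 mmHg.
site Q: 102.29 kPa = 767.238 mmHg.
Spread: 780.000 − 752.918 = 27.1 mmHg.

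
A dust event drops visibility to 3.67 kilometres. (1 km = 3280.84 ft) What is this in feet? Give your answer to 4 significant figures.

1 km = 3280.84 ft, so 3.67 × 3280.84 = 12040 ft.

12040 ft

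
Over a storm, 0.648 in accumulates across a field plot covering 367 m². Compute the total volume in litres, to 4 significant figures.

6041 litres

Depth: 0.648 in × 25.4 = 16.4592 mm.
1 mm over 1 m² is 1 L, so volume = 16.4592 × 367 = 6040.5264 L ≈ 6041 L.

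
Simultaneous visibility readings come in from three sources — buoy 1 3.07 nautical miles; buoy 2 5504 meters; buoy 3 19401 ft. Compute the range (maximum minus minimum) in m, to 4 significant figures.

buoy 1: 3.07 nmi = 5685.640 m.
buoy 3: 19401 ft = 5913.425 m.
Spread: 5913.425 − 5504.000 = 409.4 m.

409.4 m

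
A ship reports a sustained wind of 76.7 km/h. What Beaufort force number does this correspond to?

Beaufort force 9

76.7 km/h = 21.3 m/s, which is Beaufort 9 (strong gale, 20.8–24.4 m/s).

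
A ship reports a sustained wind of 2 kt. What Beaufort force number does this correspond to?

2 kt lies in the Beaufort 1 band (light air, 1–3 kt).

Beaufort force 1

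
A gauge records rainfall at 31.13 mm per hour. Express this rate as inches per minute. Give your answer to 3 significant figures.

0.0204 in/minute

31.13 mm/hour × 0.0393701 in/mm × 0.0166667 hour/minute = 0.0204 in/minute.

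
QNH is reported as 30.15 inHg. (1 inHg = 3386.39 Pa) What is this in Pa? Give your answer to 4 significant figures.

1 inHg = 3386.39 Pa, so 30.15 × 3386.39 = 102100 Pa.

102100 Pa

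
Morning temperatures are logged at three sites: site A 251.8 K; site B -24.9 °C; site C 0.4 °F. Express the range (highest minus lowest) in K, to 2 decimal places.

site A: 251.8 K = -21.350 °C.
site C: 0.4 °F = -17.556 °C.
Spread: (-17.556) − (-24.900) = 7.344 °C.

7.34 K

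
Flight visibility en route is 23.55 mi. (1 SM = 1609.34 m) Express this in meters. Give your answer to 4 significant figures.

1 SM = 1609.34 m, so 23.55 × 1609.34 = 37900 m.

37900 m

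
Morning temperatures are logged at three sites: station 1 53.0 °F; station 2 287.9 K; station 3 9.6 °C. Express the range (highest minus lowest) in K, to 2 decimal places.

5.15 K

station 1: 53.0 °F = 11.667 °C.
station 2: 287.9 K = 14.750 °C.
Spread: 14.750 − 9.600 = 5.150 °C.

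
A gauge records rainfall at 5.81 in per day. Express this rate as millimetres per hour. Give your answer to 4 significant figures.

6.149 mm/hour

5.81 in/day × 25.4 mm/in × 0.0416667 day/hour = 6.149 mm/hour.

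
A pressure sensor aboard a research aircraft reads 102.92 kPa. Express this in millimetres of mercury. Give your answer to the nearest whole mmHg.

772 mmHg

1 kPa = 7.50062 mmHg, so 102.92 × 7.50062 = 772 mmHg.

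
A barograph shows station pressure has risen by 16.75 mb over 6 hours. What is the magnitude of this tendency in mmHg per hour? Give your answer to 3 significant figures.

16.75 mb / 6 h × 0.750062 mmHg/mb = 2.09 mmHg/h.

2.09 mmHg per hour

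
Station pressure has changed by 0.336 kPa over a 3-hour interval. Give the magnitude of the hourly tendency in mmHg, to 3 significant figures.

0.336 kPa / 3 h × 7.50062 mmHg/kPa = 0.840 mmHg/h.

0.840 mmHg per hour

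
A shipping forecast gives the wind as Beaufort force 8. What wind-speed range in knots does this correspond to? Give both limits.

34 to 40 kt

Beaufort 8 (gale) spans 34–40 knots.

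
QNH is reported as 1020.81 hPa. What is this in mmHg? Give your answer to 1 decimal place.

1 hPa = 0.750062 mmHg, so 1020.81 × 0.750062 = 765.7 mmHg.

765.7 mmHg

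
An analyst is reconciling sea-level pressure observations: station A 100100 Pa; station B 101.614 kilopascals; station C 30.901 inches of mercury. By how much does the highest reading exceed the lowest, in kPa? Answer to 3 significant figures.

station A: 100100 Pa = 100.1000 kPa.
station C: 30.901 inHg = 104.6428 kPa.
Spread: 104.6428 − 100.1000 = 4.54 kPa.

4.54 kPa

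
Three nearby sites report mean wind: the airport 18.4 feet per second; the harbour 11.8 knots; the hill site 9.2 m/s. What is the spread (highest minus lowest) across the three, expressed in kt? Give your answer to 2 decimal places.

the airport: 18.4 ft/s = 10.9017 kt.
the hill site: 9.2 m/s = 17.8834 kt.
Spread: 17.8834 − 10.9017 = 6.98 kt.

6.98 kt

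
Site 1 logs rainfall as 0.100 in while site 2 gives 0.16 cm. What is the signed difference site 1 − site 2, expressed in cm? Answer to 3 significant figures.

site 1: 0.100 in = 0.254000 cm.
Difference: 0.254000 − 0.160000 = 0.0940 cm.

0.0940 cm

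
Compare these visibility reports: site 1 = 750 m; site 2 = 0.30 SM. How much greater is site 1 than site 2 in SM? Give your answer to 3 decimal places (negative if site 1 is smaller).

0.166 SM

site 1: 750 m = 0.46603 SM.
Difference: 0.46603 − 0.30000 = 0.166 SM.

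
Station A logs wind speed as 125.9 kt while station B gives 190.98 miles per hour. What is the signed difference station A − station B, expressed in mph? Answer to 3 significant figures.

station A: 125.9 kt = 144.883 mph.
Difference: 144.883 − 190.980 = -46.1 mph.

-46.1 mph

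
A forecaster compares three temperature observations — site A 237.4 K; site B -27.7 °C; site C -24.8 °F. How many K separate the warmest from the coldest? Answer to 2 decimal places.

8.05 K

site A: 237.4 K = -35.750 °C.
site C: -24.8 °F = -31.556 °C.
Spread: (-27.700) − (-35.750) = 8.050 °C.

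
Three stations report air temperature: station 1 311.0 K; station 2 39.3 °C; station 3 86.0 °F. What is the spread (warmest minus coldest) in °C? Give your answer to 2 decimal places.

9.30 °C

station 1: 311.0 K = 37.850 °C.
station 3: 86.0 °F = 30.000 °C.
Spread: 39.300 − 30.000 = 9.300 °C.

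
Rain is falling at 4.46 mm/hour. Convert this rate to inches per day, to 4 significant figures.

4.214 in/day

4.46 mm/hour × 0.0393701 in/mm × 24 hour/day = 4.214 in/day.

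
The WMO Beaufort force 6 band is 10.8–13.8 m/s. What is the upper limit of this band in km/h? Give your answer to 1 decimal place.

49.7 km/h

10.8–13.8 m/s × 3.6 = 38.9–49.7 km/h.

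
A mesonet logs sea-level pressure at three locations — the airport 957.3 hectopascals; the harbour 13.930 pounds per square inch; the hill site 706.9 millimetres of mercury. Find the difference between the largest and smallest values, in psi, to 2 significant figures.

the airport: 957.3 hPa = 13.8845 psi.
the hill site: 706.9 mmHg = 13.6692 psi.
Spread: 13.9300 − 13.6692 = 0.26 psi.

0.26 psi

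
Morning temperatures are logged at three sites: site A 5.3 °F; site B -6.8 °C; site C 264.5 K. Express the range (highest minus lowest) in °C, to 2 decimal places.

8.03 °C

site A: 5.3 °F = -14.833 °C.
site C: 264.5 K = -8.650 °C.
Spread: (-6.800) − (-14.833) = 8.033 °C.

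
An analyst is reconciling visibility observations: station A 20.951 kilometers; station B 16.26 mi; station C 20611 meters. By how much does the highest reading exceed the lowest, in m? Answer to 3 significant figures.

station A: 20.951 km = 20951.00 m.
station B: 16.26 SM = 26167.93 m.
Spread: 26167.93 − 20611.00 = 5560 m.

5560 m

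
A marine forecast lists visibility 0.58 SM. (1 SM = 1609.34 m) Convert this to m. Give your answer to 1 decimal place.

933.4 m

1 SM = 1609.34 m, so 0.58 × 1609.34 = 933.4 m.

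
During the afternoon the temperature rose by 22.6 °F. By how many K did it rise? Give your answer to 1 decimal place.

12.6 K

Converting a difference, only the 9/5 scale factor applies: ΔK = 22.6 × 0.5556 = 12.6 K.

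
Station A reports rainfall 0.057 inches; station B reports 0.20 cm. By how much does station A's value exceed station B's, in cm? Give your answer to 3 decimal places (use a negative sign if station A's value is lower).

-0.055 cm

station A: 0.057 in = 0.14478 cm.
Difference: 0.14478 − 0.20000 = -0.055 cm.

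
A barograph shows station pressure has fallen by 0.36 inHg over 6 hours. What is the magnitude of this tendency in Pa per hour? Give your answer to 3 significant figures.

203 Pa per hour

0.36 inHg / 6 h × 3386.39 Pa/inHg = 203 Pa/h.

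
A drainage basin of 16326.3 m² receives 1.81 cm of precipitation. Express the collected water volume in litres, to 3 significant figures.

Depth: 1.81 cm × 10 = 18.1 mm.
1 mm over 1 m² is 1 L, so volume = 18.1 × 16326.3 = 295506.03 L ≈ 296000 L.

296000 litres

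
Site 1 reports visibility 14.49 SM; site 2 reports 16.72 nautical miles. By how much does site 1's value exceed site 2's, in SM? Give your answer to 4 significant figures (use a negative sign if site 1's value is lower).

-4.751 SM

site 2: 16.72 nmi = 19.24103 SM.
Difference: 14.49000 − 19.24103 = -4.751 SM.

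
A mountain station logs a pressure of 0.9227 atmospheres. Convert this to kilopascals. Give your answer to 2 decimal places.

93.49 kPa

1 atm = 101.325 kPa, so 0.9227 × 101.325 = 93.49 kPa.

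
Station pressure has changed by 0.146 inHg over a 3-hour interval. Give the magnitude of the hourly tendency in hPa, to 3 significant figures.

1.65 hPa per hour

0.146 inHg / 3 h × 33.8639 hPa/inHg = 1.65 hPa/h.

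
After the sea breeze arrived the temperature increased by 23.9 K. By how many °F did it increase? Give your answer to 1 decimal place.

Converting a difference, only the 9/5 scale factor applies: Δ°F = 23.9 × 1.8 = 43.0 °F.

43.0 °F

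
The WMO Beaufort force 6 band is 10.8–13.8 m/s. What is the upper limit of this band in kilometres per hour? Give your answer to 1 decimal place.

10.8–13.8 m/s × 3.6 = 38.9–49.7 km/h.

49.7 km/h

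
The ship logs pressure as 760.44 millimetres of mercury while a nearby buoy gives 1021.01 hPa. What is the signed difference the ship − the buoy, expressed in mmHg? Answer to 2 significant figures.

-5.4 mmHg

the buoy: 1021.01 hPa = 765.820 mmHg.
Difference: 760.440 − 765.820 = -5.4 mmHg.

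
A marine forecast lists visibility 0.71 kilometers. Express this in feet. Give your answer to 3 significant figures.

1 km = 3280.84 ft, so 0.71 × 3280.84 = 2330 ft.

2330 ft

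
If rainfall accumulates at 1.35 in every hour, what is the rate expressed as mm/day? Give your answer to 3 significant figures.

823 mm/day

1.35 in/hour × 25.4 mm/in × 24 hour/day = 823 mm/day.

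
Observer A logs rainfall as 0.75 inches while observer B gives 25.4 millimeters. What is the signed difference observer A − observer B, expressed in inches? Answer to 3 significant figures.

-0.250 in

observer B: 25.4 mm = 1.00000 in.
Difference: 0.75000 − 1.00000 = -0.250 in.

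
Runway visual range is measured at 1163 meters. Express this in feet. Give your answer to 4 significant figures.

1 m = 3.28084 ft, so 1163 × 3.28084 = 3816 ft.

3816 ft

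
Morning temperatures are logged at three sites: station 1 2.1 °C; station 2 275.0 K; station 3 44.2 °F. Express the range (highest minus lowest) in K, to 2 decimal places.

4.93 K

station 2: 275.0 K = 1.850 °C.
station 3: 44.2 °F = 6.778 °C.
Spread: 6.778 − 1.850 = 4.928 °C.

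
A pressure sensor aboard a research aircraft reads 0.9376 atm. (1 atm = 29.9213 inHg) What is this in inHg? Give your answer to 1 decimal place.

28.1 inHg

1 atm = 29.9213 inHg, so 0.9376 × 29.9213 = 28.1 inHg.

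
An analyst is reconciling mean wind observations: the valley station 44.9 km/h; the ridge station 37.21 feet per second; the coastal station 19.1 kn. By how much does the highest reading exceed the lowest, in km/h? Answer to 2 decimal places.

the ridge station: 37.21 ft/s = 40.8298 km/h.
the coastal station: 19.1 kt = 35.3732 km/h.
Spread: 44.9000 − 35.3732 = 9.53 km/h.

9.53 km/h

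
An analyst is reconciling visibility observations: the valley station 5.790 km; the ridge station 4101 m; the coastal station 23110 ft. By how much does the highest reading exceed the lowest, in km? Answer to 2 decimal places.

2.94 km

the ridge station: 4101 m = 4.1010 km.
the coastal station: 23110 ft = 7.0439 km.
Spread: 7.0439 − 4.1010 = 2.94 km.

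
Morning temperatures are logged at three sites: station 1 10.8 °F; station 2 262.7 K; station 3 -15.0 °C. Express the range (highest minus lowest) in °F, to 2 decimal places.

8.19 °F

station 1: 10.8 °F = -11.778 °C.
station 2: 262.7 K = -10.450 °C.
Spread: (-10.450) − (-15.000) = 4.550 °C = 8.19 °F.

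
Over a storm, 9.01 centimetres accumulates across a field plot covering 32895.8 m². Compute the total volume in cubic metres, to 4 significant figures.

Depth: 9.01 cm × 10 = 90.1 mm.
1 mm over 1 m² is 1 L, so volume = 90.1 × 32895.8 = 2963911.6 L = 2964 m³.

2964 cubic metres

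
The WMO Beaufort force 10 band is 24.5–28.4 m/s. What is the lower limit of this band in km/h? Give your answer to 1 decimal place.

88.2 km/h

24.5–28.4 m/s × 3.6 = 88.2–102.2 km/h.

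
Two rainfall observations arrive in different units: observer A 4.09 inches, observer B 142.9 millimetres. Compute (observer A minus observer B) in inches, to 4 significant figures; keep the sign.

-1.536 in

observer B: 142.9 mm = 5.62598 in.
Difference: 4.09000 − 5.62598 = -1.536 in.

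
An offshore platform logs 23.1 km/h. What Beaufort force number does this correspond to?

Beaufort force 4

23.1 km/h = 6.4 m/s, which is Beaufort 4 (moderate breeze, 5.5–7.9 m/s).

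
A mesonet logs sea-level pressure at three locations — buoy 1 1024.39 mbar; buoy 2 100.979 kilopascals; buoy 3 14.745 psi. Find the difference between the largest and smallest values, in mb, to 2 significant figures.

buoy 2: 100.979 kPa = 1009.79 mb.
buoy 3: 14.745 psi = 1016.63 mb.
Spread: 1024.39 − 1009.79 = 15 mb.

15 mb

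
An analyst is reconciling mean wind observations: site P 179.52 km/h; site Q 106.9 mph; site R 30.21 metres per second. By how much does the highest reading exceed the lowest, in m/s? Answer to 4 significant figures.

site P: 179.52 km/h = 49.8667 m/s.
site Q: 106.9 mph = 47.7886 m/s.
Spread: 49.8667 − 30.2100 = 19.66 m/s.

19.66 m/s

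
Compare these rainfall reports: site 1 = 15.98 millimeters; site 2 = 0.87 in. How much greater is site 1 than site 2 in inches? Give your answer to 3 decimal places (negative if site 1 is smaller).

site 1: 15.98 mm = 0.62913 in.
Difference: 0.62913 − 0.87000 = -0.241 in.

-0.241 in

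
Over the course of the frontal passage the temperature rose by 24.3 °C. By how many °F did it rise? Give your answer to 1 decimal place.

A change of 1 °C equals a change of 1.8 °F: Δ°F = 24.3 × 1.8 = 43.7 °F.

43.7 °F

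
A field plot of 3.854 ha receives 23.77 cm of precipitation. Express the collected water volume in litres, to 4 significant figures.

Depth: 23.77 cm × 10 = 237.7 mm.
Area: 3.854 ha = 38540 m².
1 mm over 1 m² is 1 L, so volume = 237.7 × 38540 = 9160958 L ≈ 9161000 L.

9161000 litres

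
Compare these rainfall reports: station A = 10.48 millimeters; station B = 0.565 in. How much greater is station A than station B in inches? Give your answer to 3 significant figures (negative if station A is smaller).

station A: 10.48 mm = 0.41260 in.
Difference: 0.41260 − 0.56500 = -0.152 in.

-0.152 in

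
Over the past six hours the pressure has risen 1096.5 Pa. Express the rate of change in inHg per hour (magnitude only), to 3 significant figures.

1096.5 Pa / 6 h × 0.0002953 inHg/Pa = 0.0540 inHg/h.

0.0540 inHg per hour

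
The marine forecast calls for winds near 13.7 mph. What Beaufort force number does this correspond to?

Beaufort force 4

13.7 mph = 6.1 m/s, which is Beaufort 4 (moderate breeze, 5.5–7.9 m/s).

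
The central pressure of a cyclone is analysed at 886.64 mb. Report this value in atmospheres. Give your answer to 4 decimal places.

0.8750 atm

1 mb = 0.000986923 atm, so 886.64 × 0.000986923 = 0.8750 atm.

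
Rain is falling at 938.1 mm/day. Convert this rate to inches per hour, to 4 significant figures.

938.1 mm/day × 0.0393701 in/mm × 0.0416667 day/hour = 1.539 in/hour.

1.539 in/hour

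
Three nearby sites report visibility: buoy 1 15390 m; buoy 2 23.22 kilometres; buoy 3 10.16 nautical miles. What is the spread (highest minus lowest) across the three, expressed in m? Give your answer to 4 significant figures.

7830 m

buoy 2: 23.22 km = 23220.00 m.
buoy 3: 10.16 nmi = 18816.32 m.
Spread: 23220.00 − 15390.00 = 7830 m.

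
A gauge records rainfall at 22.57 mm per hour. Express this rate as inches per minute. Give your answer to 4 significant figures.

0.01481 in/minute

22.57 mm/hour × 0.0393701 in/mm × 0.0166667 hour/minute = 0.01481 in/minute.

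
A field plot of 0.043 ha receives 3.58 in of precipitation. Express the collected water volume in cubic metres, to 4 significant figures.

Depth: 3.58 in × 25.4 = 90.932 mm.
Area: 0.043 ha = 430 m².
1 mm over 1 m² is 1 L, so volume = 90.932 × 430 = 39100.76 L = 39.10 m³.

39.10 cubic metres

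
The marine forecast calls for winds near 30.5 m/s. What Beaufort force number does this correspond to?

30.5 m/s lies in the Beaufort 11 band (violent storm, 28.5–32.6 m/s).

Beaufort force 11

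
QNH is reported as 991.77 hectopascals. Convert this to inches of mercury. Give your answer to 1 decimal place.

29.3 inHg

1 hPa = 0.02953 inHg, so 991.77 × 0.02953 = 29.3 inHg.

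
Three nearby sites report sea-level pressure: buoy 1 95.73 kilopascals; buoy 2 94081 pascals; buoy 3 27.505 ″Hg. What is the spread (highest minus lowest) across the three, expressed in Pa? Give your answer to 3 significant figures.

2590 Pa

buoy 1: 95.73 kPa = 95730.00 Pa.
buoy 3: 27.505 inHg = 93142.63 Pa.
Spread: 95730.00 − 93142.63 = 2590 Pa.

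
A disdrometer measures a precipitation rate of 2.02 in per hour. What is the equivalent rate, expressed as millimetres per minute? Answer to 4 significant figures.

2.02 in/hour × 25.4 mm/in × 0.0166667 hour/minute = 0.8551 mm/minute.

0.8551 mm/minute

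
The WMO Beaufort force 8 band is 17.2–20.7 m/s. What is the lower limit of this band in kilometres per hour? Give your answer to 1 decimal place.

61.9 km/h

17.2–20.7 m/s × 3.6 = 61.9–74.5 km/h.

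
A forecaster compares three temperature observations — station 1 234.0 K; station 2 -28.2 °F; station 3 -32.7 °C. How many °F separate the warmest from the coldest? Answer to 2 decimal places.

station 1: 234.0 K = -39.150 °C.
station 2: -28.2 °F = -33.444 °C.
Spread: (-32.700) − (-39.150) = 6.450 °C = 11.61 °F.

11.61 °F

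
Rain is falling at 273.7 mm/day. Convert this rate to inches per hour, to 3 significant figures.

0.449 in/hour

273.7 mm/day × 0.0393701 in/mm × 0.0416667 day/hour = 0.449 in/hour.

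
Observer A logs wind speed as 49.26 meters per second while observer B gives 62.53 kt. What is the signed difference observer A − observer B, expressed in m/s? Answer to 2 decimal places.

observer B: 62.53 kt = 32.1682 m/s.
Difference: 49.2600 − 32.1682 = 17.09 m/s.

17.09 m/s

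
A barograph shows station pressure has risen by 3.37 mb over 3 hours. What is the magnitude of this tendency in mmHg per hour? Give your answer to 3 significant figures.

0.843 mmHg per hour

3.37 mb / 3 h × 0.750062 mmHg/mb = 0.843 mmHg/h.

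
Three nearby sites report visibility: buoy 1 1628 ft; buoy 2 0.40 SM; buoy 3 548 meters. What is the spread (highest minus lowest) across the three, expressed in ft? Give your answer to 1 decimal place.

484.0 ft

buoy 2: 0.40 SM = 2112.000 ft.
buoy 3: 548 m = 1797.900 ft.
Spread: 2112.000 − 1628.000 = 484.0 ft.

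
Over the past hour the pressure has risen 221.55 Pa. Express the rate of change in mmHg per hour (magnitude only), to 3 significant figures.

1.66 mmHg per hour

221.55 Pa / 1 h × 0.00750062 mmHg/Pa = 1.66 mmHg/h.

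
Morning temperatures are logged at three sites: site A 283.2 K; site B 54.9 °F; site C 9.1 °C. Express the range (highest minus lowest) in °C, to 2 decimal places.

3.62 °C

site A: 283.2 K = 10.050 °C.
site B: 54.9 °F = 12.722 °C.
Spread: 12.722 − 9.100 = 3.622 °C.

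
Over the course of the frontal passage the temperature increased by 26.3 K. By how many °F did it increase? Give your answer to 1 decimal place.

Converting a difference, only the 9/5 scale factor applies: Δ°F = 26.3 × 1.8 = 47.3 °F.

47.3 °F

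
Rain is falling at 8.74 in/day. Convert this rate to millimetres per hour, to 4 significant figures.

9.250 mm/hour

8.74 in/day × 25.4 mm/in × 0.0416667 day/hour = 9.250 mm/hour.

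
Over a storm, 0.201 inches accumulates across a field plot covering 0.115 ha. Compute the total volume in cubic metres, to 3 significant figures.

Depth: 0.201 in × 25.4 = 5.1054 mm.
Area: 0.115 ha = 1150 m².
1 mm over 1 m² is 1 L, so volume = 5.1054 × 1150 = 5871.21 L = 5.87 m³.

5.87 cubic metres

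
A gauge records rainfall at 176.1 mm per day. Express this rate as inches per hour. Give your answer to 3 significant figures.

0.289 in/hour

176.1 mm/day × 0.0393701 in/mm × 0.0416667 day/hour = 0.289 in/hour.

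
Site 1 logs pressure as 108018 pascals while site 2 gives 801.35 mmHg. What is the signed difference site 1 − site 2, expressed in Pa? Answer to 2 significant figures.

1200 Pa

site 2: 801.35 mmHg = 106837.90 Pa.
Difference: 108018.00 − 106837.90 = 1200 Pa.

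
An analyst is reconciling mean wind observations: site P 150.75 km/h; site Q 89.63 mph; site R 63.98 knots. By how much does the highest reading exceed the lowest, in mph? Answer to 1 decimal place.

site P: 150.75 km/h = 93.672 mph.
site R: 63.98 kt = 73.627 mph.
Spread: 93.672 − 73.627 = 20.0 mph.

20.0 mph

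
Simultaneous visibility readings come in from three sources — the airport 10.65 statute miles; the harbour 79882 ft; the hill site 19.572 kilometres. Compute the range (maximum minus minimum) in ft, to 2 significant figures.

24000 ft

the airport: 10.65 SM = 56232.00 ft.
the hill site: 19.572 km = 64212.60 ft.
Spread: 79882.00 − 56232.00 = 24000 ft.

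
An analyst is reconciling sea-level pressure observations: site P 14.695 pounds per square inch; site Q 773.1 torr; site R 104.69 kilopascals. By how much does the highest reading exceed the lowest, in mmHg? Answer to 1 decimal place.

25.3 mmHg

site P: 14.695 psi = 759.951 mmHg.
site R: 104.69 kPa = 785.239 mmHg.
Spread: 785.239 − 759.951 = 25.3 mmHg.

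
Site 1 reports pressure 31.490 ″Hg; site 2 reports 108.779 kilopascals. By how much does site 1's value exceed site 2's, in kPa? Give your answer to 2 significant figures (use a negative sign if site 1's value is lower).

site 1: 31.490 inHg = 106.637 kPa.
Difference: 106.637 − 108.779 = -2.1 kPa.

-2.1 kPa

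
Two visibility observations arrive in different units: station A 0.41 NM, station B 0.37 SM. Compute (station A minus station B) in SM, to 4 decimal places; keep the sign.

0.1018 SM

station A: 0.41 nmi = 0.471820 SM.
Difference: 0.471820 − 0.370000 = 0.1018 SM.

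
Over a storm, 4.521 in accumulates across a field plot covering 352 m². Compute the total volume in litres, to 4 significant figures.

40420 litres

Depth: 4.521 in × 25.4 = 114.8334 mm.
1 mm over 1 m² is 1 L, so volume = 114.8334 × 352 = 40421.357 L ≈ 40420 L.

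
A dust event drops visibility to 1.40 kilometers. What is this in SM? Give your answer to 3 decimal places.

0.870 SM

1 km = 0.621371 SM, so 1.40 × 0.621371 = 0.870 SM.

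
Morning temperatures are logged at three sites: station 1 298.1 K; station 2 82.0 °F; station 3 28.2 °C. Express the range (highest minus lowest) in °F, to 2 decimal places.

station 1: 298.1 K = 24.950 °C.
station 2: 82.0 °F = 27.778 °C.
Spread: 28.200 − 24.950 = 3.250 °C = 5.85 °F.

5.85 °F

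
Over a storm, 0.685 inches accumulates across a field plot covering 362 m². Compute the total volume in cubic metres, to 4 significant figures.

Depth: 0.685 in × 25.4 = 17.399 mm.
1 mm over 1 m² is 1 L, so volume = 17.399 × 362 = 6298.438 L = 6.298 m³.

6.298 cubic metres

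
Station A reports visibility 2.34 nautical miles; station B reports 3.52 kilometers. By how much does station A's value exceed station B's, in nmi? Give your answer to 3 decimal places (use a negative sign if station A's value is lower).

station B: 3.52 km = 1.90065 nmi.
Difference: 2.34000 − 1.90065 = 0.439 nmi.

0.439 nmi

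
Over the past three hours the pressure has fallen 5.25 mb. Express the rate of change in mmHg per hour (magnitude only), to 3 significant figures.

1.31 mmHg per hour

5.25 mb / 3 h × 0.750062 mmHg/mb = 1.31 mmHg/h.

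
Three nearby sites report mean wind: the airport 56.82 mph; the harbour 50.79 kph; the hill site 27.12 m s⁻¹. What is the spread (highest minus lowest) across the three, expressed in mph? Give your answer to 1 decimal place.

29.1 mph

the harbour: 50.79 km/h = 31.559 mph.
the hill site: 27.12 m/s = 60.666 mph.
Spread: 60.666 − 31.559 = 29.1 mph.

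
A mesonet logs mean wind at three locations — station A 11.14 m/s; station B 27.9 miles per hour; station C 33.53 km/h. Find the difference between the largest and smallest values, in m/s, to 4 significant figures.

station B: 27.9 mph = 12.47242 m/s.
station C: 33.53 km/h = 9.31389 m/s.
Spread: 12.47242 − 9.31389 = 3.159 m/s.

3.159 m/s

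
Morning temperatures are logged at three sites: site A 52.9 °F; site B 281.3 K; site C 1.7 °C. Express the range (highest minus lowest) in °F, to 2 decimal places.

site A: 52.9 °F = 11.611 °C.
site B: 281.3 K = 8.150 °C.
Spread: 11.611 − 1.700 = 9.911 °C = 17.84 °F.

17.84 °F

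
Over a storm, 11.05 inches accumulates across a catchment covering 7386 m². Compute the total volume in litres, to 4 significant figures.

Depth: 11.05 in × 25.4 = 280.67 mm.
1 mm over 1 m² is 1 L, so volume = 280.67 × 7386 = 2073028.6 L ≈ 2073000 L.

2073000 litres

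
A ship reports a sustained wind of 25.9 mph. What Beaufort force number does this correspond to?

25.9 mph = 11.6 m/s, which is Beaufort 6 (strong breeze, 10.8–13.8 m/s).

Beaufort force 6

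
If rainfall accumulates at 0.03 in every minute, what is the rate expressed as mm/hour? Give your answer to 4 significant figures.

45.72 mm/hour

0.03 in/minute × 25.4 mm/in × 60 minute/hour = 45.72 mm/hour.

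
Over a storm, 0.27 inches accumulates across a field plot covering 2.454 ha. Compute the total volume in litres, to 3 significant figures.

Depth: 0.27 in × 25.4 = 6.858 mm.
Area: 2.454 ha = 24540 m².
1 mm over 1 m² is 1 L, so volume = 6.858 × 24540 = 168295.32 L ≈ 168000 L.

168000 litres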